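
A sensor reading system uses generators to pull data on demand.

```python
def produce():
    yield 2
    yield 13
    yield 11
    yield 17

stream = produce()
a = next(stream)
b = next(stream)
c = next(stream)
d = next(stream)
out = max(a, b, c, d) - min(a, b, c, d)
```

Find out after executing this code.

Step 1: Create generator and consume all values:
  a = next(stream) = 2
  b = next(stream) = 13
  c = next(stream) = 11
  d = next(stream) = 17
Step 2: max = 17, min = 2, out = 17 - 2 = 15.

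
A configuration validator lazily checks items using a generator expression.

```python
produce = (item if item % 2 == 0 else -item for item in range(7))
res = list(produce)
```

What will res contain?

Step 1: For each item in range(7), yield item if even, else -item:
  item=0: even, yield 0
  item=1: odd, yield -1
  item=2: even, yield 2
  item=3: odd, yield -3
  item=4: even, yield 4
  item=5: odd, yield -5
  item=6: even, yield 6
Therefore res = [0, -1, 2, -3, 4, -5, 6].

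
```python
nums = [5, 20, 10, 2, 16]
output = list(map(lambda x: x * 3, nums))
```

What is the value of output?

Step 1: Apply lambda x: x * 3 to each element:
  5 -> 15
  20 -> 60
  10 -> 30
  2 -> 6
  16 -> 48
Therefore output = [15, 60, 30, 6, 48].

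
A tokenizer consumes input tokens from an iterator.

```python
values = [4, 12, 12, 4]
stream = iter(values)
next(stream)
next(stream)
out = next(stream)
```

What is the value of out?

Step 1: Create iterator over [4, 12, 12, 4].
Step 2: next() consumes 4.
Step 3: next() consumes 12.
Step 4: next() returns 12.
Therefore out = 12.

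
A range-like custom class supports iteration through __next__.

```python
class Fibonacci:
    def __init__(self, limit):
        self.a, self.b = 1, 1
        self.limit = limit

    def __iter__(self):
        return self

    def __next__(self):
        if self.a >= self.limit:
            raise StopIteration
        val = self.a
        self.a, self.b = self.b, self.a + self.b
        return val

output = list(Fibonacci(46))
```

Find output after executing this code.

Step 1: Fibonacci-like sequence (a=1, b=1) until >= 46:
  Yield 1, then a,b = 1,2
  Yield 1, then a,b = 2,3
  Yield 2, then a,b = 3,5
  Yield 3, then a,b = 5,8
  Yield 5, then a,b = 8,13
  Yield 8, then a,b = 13,21
  Yield 13, then a,b = 21,34
  Yield 21, then a,b = 34,55
  Yield 34, then a,b = 55,89
Step 2: 55 >= 46, stop.
Therefore output = [1, 1, 2, 3, 5, 8, 13, 21, 34].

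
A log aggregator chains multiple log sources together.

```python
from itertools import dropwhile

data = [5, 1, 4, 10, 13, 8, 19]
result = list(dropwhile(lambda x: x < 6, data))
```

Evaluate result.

Step 1: dropwhile drops elements while < 6:
  5 < 6: dropped
  1 < 6: dropped
  4 < 6: dropped
  10: kept (dropping stopped)
Step 2: Remaining elements kept regardless of condition.
Therefore result = [10, 13, 8, 19].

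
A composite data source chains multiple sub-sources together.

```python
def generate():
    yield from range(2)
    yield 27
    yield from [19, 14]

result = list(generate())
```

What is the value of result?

Step 1: Trace yields in order:
  yield 0
  yield 1
  yield 27
  yield 19
  yield 14
Therefore result = [0, 1, 27, 19, 14].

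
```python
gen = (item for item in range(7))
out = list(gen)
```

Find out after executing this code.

Step 1: Generator expression iterates range(7): [0, 1, 2, 3, 4, 5, 6].
Step 2: list() collects all values.
Therefore out = [0, 1, 2, 3, 4, 5, 6].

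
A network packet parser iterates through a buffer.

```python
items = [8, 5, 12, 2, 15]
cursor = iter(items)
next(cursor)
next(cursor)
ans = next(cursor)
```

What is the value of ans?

Step 1: Create iterator over [8, 5, 12, 2, 15].
Step 2: next() consumes 8.
Step 3: next() consumes 5.
Step 4: next() returns 12.
Therefore ans = 12.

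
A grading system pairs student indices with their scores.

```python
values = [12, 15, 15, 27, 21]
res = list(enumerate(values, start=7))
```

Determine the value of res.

Step 1: enumerate with start=7:
  (7, 12)
  (8, 15)
  (9, 15)
  (10, 27)
  (11, 21)
Therefore res = [(7, 12), (8, 15), (9, 15), (10, 27), (11, 21)].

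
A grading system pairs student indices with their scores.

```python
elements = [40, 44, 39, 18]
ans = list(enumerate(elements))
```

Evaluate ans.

Step 1: enumerate pairs each element with its index:
  (0, 40)
  (1, 44)
  (2, 39)
  (3, 18)
Therefore ans = [(0, 40), (1, 44), (2, 39), (3, 18)].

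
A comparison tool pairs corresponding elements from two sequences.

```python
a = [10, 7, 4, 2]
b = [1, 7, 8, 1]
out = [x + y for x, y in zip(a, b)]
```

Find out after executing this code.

Step 1: Add corresponding elements:
  10 + 1 = 11
  7 + 7 = 14
  4 + 8 = 12
  2 + 1 = 3
Therefore out = [11, 14, 12, 3].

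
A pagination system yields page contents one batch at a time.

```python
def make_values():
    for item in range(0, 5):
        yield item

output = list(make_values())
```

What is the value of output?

Step 1: The generator yields each value from range(0, 5).
Step 2: list() consumes all yields: [0, 1, 2, 3, 4].
Therefore output = [0, 1, 2, 3, 4].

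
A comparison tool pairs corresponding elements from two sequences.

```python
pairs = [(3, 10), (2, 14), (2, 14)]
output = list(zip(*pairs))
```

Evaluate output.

Step 1: zip(*pairs) transposes: unzips [(3, 10), (2, 14), (2, 14)] into separate sequences.
Step 2: First elements: (3, 2, 2), second elements: (10, 14, 14).
Therefore output = [(3, 2, 2), (10, 14, 14)].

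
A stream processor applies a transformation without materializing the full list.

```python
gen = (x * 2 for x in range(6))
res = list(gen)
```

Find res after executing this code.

Step 1: For each x in range(6), compute x*2:
  x=0: 0*2 = 0
  x=1: 1*2 = 2
  x=2: 2*2 = 4
  x=3: 3*2 = 6
  x=4: 4*2 = 8
  x=5: 5*2 = 10
Therefore res = [0, 2, 4, 6, 8, 10].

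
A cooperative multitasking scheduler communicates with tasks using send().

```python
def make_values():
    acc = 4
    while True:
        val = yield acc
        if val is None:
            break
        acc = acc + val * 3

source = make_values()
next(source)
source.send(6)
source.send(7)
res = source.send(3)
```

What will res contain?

Step 1: next() -> yield acc=4.
Step 2: send(6) -> val=6, acc = 4 + 6*3 = 22, yield 22.
Step 3: send(7) -> val=7, acc = 22 + 7*3 = 43, yield 43.
Step 4: send(3) -> val=3, acc = 43 + 3*3 = 52, yield 52.
Therefore res = 52.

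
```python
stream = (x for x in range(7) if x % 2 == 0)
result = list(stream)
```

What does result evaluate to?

Step 1: Filter range(7) keeping only even values:
  x=0: even, included
  x=1: odd, excluded
  x=2: even, included
  x=3: odd, excluded
  x=4: even, included
  x=5: odd, excluded
  x=6: even, included
Therefore result = [0, 2, 4, 6].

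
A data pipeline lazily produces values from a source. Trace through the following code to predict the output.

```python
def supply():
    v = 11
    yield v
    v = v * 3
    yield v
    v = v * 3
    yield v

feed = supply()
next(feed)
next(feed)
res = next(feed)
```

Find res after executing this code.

Step 1: Trace through generator execution:
  Yield 1: v starts at 11, yield 11
  Yield 2: v = 11 * 3 = 33, yield 33
  Yield 3: v = 33 * 3 = 99, yield 99
Step 2: First next() gets 11, second next() gets the second value, third next() yields 99.
Therefore res = 99.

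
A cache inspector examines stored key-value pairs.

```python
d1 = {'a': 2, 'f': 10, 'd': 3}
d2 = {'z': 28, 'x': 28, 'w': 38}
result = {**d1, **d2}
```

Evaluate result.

Step 1: Merge d1 and d2 (d2 values override on key conflicts).
Step 2: d1 has keys ['a', 'f', 'd'], d2 has keys ['z', 'x', 'w'].
Therefore result = {'a': 2, 'f': 10, 'd': 3, 'z': 28, 'x': 28, 'w': 38}.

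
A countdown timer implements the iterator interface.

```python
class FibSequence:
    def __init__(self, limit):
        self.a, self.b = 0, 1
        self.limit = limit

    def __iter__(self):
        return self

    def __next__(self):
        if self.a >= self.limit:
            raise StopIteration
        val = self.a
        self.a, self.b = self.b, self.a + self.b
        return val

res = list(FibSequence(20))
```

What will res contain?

Step 1: Fibonacci-like sequence (a=0, b=1) until >= 20:
  Yield 0, then a,b = 1,1
  Yield 1, then a,b = 1,2
  Yield 1, then a,b = 2,3
  Yield 2, then a,b = 3,5
  Yield 3, then a,b = 5,8
  Yield 5, then a,b = 8,13
  Yield 8, then a,b = 13,21
  Yield 13, then a,b = 21,34
Step 2: 21 >= 20, stop.
Therefore res = [0, 1, 1, 2, 3, 5, 8, 13].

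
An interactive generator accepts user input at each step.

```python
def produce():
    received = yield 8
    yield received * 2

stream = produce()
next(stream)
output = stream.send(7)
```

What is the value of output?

Step 1: next(stream) advances to first yield, producing 8.
Step 2: send(7) resumes, received = 7.
Step 3: yield received * 2 = 7 * 2 = 14.
Therefore output = 14.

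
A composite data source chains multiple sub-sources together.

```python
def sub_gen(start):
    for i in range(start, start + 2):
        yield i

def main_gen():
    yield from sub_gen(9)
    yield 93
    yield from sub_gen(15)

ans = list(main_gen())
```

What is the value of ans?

Step 1: main_gen() delegates to sub_gen(9):
  yield 9
  yield 10
Step 2: yield 93
Step 3: Delegates to sub_gen(15):
  yield 15
  yield 16
Therefore ans = [9, 10, 93, 15, 16].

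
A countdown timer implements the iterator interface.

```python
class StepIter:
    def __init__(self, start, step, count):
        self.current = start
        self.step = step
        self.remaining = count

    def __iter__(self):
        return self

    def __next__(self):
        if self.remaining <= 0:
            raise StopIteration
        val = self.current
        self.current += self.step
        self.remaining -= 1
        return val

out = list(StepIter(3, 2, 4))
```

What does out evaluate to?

Step 1: StepIter starts at 3, increments by 2, for 4 steps:
  Yield 3, then current += 2
  Yield 5, then current += 2
  Yield 7, then current += 2
  Yield 9, then current += 2
Therefore out = [3, 5, 7, 9].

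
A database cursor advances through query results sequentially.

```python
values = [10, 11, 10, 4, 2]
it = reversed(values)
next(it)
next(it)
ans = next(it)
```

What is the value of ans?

Step 1: reversed([10, 11, 10, 4, 2]) gives iterator: [2, 4, 10, 11, 10].
Step 2: First next() = 2, second next() = 4.
Step 3: Third next() = 10.
Therefore ans = 10.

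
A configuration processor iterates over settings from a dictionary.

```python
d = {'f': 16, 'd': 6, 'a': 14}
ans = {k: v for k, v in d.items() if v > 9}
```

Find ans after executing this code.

Step 1: Filter items where value > 9:
  'f': 16 > 9: kept
  'd': 6 <= 9: removed
  'a': 14 > 9: kept
Therefore ans = {'f': 16, 'a': 14}.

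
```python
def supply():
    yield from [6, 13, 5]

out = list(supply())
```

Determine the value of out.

Step 1: yield from delegates to the iterable, yielding each element.
Step 2: Collected values: [6, 13, 5].
Therefore out = [6, 13, 5].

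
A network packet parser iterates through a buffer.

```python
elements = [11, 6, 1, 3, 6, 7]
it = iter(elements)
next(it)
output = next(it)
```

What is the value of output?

Step 1: Create iterator over [11, 6, 1, 3, 6, 7].
Step 2: next() consumes 11.
Step 3: next() returns 6.
Therefore output = 6.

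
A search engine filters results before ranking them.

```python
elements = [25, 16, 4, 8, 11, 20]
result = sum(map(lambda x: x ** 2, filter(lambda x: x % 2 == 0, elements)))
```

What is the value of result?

Step 1: Filter even numbers from [25, 16, 4, 8, 11, 20]: [16, 4, 8, 20]
Step 2: Square each: [256, 16, 64, 400]
Step 3: Sum = 736.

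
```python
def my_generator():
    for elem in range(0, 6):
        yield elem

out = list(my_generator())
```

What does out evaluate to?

Step 1: The generator yields each value from range(0, 6).
Step 2: list() consumes all yields: [0, 1, 2, 3, 4, 5].
Therefore out = [0, 1, 2, 3, 4, 5].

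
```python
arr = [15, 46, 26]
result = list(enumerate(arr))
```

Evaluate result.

Step 1: enumerate pairs each element with its index:
  (0, 15)
  (1, 46)
  (2, 26)
Therefore result = [(0, 15), (1, 46), (2, 26)].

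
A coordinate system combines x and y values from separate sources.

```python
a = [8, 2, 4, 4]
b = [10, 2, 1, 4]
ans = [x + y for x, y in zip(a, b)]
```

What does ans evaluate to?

Step 1: Add corresponding elements:
  8 + 10 = 18
  2 + 2 = 4
  4 + 1 = 5
  4 + 4 = 8
Therefore ans = [18, 4, 5, 8].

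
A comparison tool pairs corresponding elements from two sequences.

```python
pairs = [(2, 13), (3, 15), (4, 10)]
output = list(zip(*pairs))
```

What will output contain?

Step 1: zip(*pairs) transposes: unzips [(2, 13), (3, 15), (4, 10)] into separate sequences.
Step 2: First elements: (2, 3, 4), second elements: (13, 15, 10).
Therefore output = [(2, 3, 4), (13, 15, 10)].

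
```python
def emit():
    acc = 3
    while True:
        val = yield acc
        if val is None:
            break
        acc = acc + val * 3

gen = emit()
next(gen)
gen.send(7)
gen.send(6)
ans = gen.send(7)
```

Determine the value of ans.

Step 1: next() -> yield acc=3.
Step 2: send(7) -> val=7, acc = 3 + 7*3 = 24, yield 24.
Step 3: send(6) -> val=6, acc = 24 + 6*3 = 42, yield 42.
Step 4: send(7) -> val=7, acc = 42 + 7*3 = 63, yield 63.
Therefore ans = 63.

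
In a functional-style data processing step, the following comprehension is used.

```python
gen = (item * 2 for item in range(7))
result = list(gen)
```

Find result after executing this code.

Step 1: For each item in range(7), compute item*2:
  item=0: 0*2 = 0
  item=1: 1*2 = 2
  item=2: 2*2 = 4
  item=3: 3*2 = 6
  item=4: 4*2 = 8
  item=5: 5*2 = 10
  item=6: 6*2 = 12
Therefore result = [0, 2, 4, 6, 8, 10, 12].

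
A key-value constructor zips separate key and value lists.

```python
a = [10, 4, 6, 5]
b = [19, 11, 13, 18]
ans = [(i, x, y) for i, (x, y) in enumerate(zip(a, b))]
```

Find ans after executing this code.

Step 1: enumerate(zip(a, b)) gives index with paired elements:
  i=0: (10, 19)
  i=1: (4, 11)
  i=2: (6, 13)
  i=3: (5, 18)
Therefore ans = [(0, 10, 19), (1, 4, 11), (2, 6, 13), (3, 5, 18)].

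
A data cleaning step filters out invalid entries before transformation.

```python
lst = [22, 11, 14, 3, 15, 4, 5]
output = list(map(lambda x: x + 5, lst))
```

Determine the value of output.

Step 1: Apply lambda x: x + 5 to each element:
  22 -> 27
  11 -> 16
  14 -> 19
  3 -> 8
  15 -> 20
  4 -> 9
  5 -> 10
Therefore output = [27, 16, 19, 8, 20, 9, 10].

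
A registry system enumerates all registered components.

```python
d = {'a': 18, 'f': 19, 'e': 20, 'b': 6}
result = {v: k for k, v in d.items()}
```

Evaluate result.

Step 1: Invert dict (swap keys and values):
  'a': 18 -> 18: 'a'
  'f': 19 -> 19: 'f'
  'e': 20 -> 20: 'e'
  'b': 6 -> 6: 'b'
Therefore result = {18: 'a', 19: 'f', 20: 'e', 6: 'b'}.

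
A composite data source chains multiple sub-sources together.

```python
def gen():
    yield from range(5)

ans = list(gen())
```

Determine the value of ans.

Step 1: yield from delegates to the iterable, yielding each element.
Step 2: Collected values: [0, 1, 2, 3, 4].
Therefore ans = [0, 1, 2, 3, 4].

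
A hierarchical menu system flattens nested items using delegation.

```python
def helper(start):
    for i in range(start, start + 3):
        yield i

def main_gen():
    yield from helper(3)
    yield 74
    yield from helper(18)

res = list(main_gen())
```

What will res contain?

Step 1: main_gen() delegates to helper(3):
  yield 3
  yield 4
  yield 5
Step 2: yield 74
Step 3: Delegates to helper(18):
  yield 18
  yield 19
  yield 20
Therefore res = [3, 4, 5, 74, 18, 19, 20].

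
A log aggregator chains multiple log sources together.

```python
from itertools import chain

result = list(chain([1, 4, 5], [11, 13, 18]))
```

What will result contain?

Step 1: chain() concatenates iterables: [1, 4, 5] + [11, 13, 18].
Therefore result = [1, 4, 5, 11, 13, 18].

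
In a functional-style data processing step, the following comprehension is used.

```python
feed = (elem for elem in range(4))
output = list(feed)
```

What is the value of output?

Step 1: Generator expression iterates range(4): [0, 1, 2, 3].
Step 2: list() collects all values.
Therefore output = [0, 1, 2, 3].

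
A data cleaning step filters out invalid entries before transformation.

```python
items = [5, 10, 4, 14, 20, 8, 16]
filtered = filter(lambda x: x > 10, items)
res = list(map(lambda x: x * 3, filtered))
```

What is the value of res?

Step 1: Filter items for elements > 10:
  5: removed
  10: removed
  4: removed
  14: kept
  20: kept
  8: removed
  16: kept
Step 2: Map x * 3 on filtered [14, 20, 16]:
  14 -> 42
  20 -> 60
  16 -> 48
Therefore res = [42, 60, 48].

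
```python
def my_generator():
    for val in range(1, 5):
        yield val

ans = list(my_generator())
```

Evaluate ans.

Step 1: The generator yields each value from range(1, 5).
Step 2: list() consumes all yields: [1, 2, 3, 4].
Therefore ans = [1, 2, 3, 4].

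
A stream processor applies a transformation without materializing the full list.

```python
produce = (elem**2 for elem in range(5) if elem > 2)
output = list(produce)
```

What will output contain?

Step 1: For range(5), keep elem > 2, then square:
  elem=0: 0 <= 2, excluded
  elem=1: 1 <= 2, excluded
  elem=2: 2 <= 2, excluded
  elem=3: 3 > 2, yield 3**2 = 9
  elem=4: 4 > 2, yield 4**2 = 16
Therefore output = [9, 16].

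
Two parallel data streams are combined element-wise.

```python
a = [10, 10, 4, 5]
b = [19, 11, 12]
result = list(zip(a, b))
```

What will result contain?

Step 1: zip stops at shortest (len(a)=4, len(b)=3):
  Index 0: (10, 19)
  Index 1: (10, 11)
  Index 2: (4, 12)
Step 2: Last element of a (5) has no pair, dropped.
Therefore result = [(10, 19), (10, 11), (4, 12)].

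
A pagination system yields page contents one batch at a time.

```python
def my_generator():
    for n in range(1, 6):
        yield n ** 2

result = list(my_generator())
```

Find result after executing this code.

Step 1: For each n in range(1, 6), yield n**2:
  n=1: yield 1**2 = 1
  n=2: yield 2**2 = 4
  n=3: yield 3**2 = 9
  n=4: yield 4**2 = 16
  n=5: yield 5**2 = 25
Therefore result = [1, 4, 9, 16, 25].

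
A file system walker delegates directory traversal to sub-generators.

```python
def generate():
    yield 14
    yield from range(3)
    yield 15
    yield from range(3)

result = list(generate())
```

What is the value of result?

Step 1: Trace yields in order:
  yield 14
  yield 0
  yield 1
  yield 2
  yield 15
  yield 0
  yield 1
  yield 2
Therefore result = [14, 0, 1, 2, 15, 0, 1, 2].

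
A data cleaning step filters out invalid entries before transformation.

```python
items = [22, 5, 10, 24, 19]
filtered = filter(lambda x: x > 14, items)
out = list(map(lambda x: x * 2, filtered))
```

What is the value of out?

Step 1: Filter items for elements > 14:
  22: kept
  5: removed
  10: removed
  24: kept
  19: kept
Step 2: Map x * 2 on filtered [22, 24, 19]:
  22 -> 44
  24 -> 48
  19 -> 38
Therefore out = [44, 48, 38].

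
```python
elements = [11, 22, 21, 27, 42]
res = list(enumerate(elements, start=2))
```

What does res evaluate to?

Step 1: enumerate with start=2:
  (2, 11)
  (3, 22)
  (4, 21)
  (5, 27)
  (6, 42)
Therefore res = [(2, 11), (3, 22), (4, 21), (5, 27), (6, 42)].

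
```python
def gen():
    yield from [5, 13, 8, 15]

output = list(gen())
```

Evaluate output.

Step 1: yield from delegates to the iterable, yielding each element.
Step 2: Collected values: [5, 13, 8, 15].
Therefore output = [5, 13, 8, 15].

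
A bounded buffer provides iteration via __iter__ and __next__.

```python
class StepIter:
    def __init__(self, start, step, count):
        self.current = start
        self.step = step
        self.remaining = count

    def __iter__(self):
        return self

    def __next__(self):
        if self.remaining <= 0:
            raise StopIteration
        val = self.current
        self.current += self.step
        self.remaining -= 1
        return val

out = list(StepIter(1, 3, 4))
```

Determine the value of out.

Step 1: StepIter starts at 1, increments by 3, for 4 steps:
  Yield 1, then current += 3
  Yield 4, then current += 3
  Yield 7, then current += 3
  Yield 10, then current += 3
Therefore out = [1, 4, 7, 10].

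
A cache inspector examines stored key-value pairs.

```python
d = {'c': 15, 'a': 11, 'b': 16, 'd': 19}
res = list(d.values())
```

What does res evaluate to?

Step 1: d.values() returns the dictionary values in insertion order.
Therefore res = [15, 11, 16, 19].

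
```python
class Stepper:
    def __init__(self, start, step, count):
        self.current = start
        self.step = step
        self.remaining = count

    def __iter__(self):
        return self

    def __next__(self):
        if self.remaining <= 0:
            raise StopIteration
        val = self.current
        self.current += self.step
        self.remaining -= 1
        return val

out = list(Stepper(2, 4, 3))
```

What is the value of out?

Step 1: Stepper starts at 2, increments by 4, for 3 steps:
  Yield 2, then current += 4
  Yield 6, then current += 4
  Yield 10, then current += 4
Therefore out = [2, 6, 10].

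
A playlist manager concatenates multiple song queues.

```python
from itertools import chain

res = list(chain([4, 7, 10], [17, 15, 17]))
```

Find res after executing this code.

Step 1: chain() concatenates iterables: [4, 7, 10] + [17, 15, 17].
Therefore res = [4, 7, 10, 17, 15, 17].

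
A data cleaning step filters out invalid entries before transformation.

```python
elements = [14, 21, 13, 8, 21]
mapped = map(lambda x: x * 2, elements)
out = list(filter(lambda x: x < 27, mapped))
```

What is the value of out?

Step 1: Map x * 2:
  14 -> 28
  21 -> 42
  13 -> 26
  8 -> 16
  21 -> 42
Step 2: Filter for < 27:
  28: removed
  42: removed
  26: kept
  16: kept
  42: removed
Therefore out = [26, 16].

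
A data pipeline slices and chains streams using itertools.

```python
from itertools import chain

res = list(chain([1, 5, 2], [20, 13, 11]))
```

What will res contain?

Step 1: chain() concatenates iterables: [1, 5, 2] + [20, 13, 11].
Therefore res = [1, 5, 2, 20, 13, 11].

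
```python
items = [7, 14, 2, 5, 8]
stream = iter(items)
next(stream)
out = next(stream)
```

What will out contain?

Step 1: Create iterator over [7, 14, 2, 5, 8].
Step 2: next() consumes 7.
Step 3: next() returns 14.
Therefore out = 14.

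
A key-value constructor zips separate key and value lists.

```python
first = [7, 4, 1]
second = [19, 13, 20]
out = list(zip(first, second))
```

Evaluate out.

Step 1: zip pairs elements at same index:
  Index 0: (7, 19)
  Index 1: (4, 13)
  Index 2: (1, 20)
Therefore out = [(7, 19), (4, 13), (1, 20)].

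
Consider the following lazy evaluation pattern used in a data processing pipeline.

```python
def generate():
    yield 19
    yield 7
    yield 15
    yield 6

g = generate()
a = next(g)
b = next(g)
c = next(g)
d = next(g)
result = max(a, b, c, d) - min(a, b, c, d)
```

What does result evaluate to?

Step 1: Create generator and consume all values:
  a = next(g) = 19
  b = next(g) = 7
  c = next(g) = 15
  d = next(g) = 6
Step 2: max = 19, min = 6, result = 19 - 6 = 13.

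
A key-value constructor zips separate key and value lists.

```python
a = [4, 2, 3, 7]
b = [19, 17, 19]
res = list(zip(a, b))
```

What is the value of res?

Step 1: zip stops at shortest (len(a)=4, len(b)=3):
  Index 0: (4, 19)
  Index 1: (2, 17)
  Index 2: (3, 19)
Step 2: Last element of a (7) has no pair, dropped.
Therefore res = [(4, 19), (2, 17), (3, 19)].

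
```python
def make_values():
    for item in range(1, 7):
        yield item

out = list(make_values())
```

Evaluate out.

Step 1: The generator yields each value from range(1, 7).
Step 2: list() consumes all yields: [1, 2, 3, 4, 5, 6].
Therefore out = [1, 2, 3, 4, 5, 6].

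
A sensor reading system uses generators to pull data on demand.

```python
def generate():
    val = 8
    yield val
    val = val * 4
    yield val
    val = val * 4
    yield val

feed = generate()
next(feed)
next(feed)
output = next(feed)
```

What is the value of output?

Step 1: Trace through generator execution:
  Yield 1: val starts at 8, yield 8
  Yield 2: val = 8 * 4 = 32, yield 32
  Yield 3: val = 32 * 4 = 128, yield 128
Step 2: First next() gets 8, second next() gets the second value, third next() yields 128.
Therefore output = 128.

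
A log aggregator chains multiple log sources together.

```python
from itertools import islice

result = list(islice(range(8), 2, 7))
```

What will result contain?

Step 1: islice(range(8), 2, 7) takes elements at indices [2, 7).
Step 2: Elements: [2, 3, 4, 5, 6].
Therefore result = [2, 3, 4, 5, 6].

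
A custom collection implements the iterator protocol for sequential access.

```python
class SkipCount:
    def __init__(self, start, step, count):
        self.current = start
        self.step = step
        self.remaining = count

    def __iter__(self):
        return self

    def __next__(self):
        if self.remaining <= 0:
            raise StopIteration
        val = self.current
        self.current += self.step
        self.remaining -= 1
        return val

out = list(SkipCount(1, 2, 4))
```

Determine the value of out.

Step 1: SkipCount starts at 1, increments by 2, for 4 steps:
  Yield 1, then current += 2
  Yield 3, then current += 2
  Yield 5, then current += 2
  Yield 7, then current += 2
Therefore out = [1, 3, 5, 7].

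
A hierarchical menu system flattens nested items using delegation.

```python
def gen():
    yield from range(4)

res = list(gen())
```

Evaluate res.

Step 1: yield from delegates to the iterable, yielding each element.
Step 2: Collected values: [0, 1, 2, 3].
Therefore res = [0, 1, 2, 3].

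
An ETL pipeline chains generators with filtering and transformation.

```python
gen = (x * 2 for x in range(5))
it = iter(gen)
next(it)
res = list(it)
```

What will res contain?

Step 1: Generator produces [0, 2, 4, 6, 8].
Step 2: next(it) consumes first element (0).
Step 3: list(it) collects remaining: [2, 4, 6, 8].
Therefore res = [2, 4, 6, 8].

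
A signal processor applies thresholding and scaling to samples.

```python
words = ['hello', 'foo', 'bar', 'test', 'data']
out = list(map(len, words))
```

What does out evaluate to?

Step 1: Map len() to each word:
  'hello' -> 5
  'foo' -> 3
  'bar' -> 3
  'test' -> 4
  'data' -> 4
Therefore out = [5, 3, 3, 4, 4].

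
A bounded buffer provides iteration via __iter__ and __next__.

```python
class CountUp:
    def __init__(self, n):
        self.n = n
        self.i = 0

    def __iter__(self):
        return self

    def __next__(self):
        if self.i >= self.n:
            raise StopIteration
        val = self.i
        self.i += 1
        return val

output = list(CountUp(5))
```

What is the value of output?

Step 1: CountUp(5) creates an iterator counting 0 to 4.
Step 2: list() consumes all values: [0, 1, 2, 3, 4].
Therefore output = [0, 1, 2, 3, 4].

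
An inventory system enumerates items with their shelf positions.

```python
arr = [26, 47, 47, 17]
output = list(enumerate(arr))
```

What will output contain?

Step 1: enumerate pairs each element with its index:
  (0, 26)
  (1, 47)
  (2, 47)
  (3, 17)
Therefore output = [(0, 26), (1, 47), (2, 47), (3, 17)].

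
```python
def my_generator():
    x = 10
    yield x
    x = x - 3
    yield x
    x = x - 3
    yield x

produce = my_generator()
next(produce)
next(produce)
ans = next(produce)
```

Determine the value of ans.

Step 1: Trace through generator execution:
  Yield 1: x starts at 10, yield 10
  Yield 2: x = 10 - 3 = 7, yield 7
  Yield 3: x = 7 - 3 = 4, yield 4
Step 2: First next() gets 10, second next() gets the second value, third next() yields 4.
Therefore ans = 4.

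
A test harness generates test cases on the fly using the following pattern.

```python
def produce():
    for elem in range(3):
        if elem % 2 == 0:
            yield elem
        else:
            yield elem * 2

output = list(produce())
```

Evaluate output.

Step 1: For each elem in range(3), yield elem if even, else elem*2:
  elem=0 (even): yield 0
  elem=1 (odd): yield 1*2 = 2
  elem=2 (even): yield 2
Therefore output = [0, 2, 2].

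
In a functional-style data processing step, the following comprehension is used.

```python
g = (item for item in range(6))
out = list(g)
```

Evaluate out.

Step 1: Generator expression iterates range(6): [0, 1, 2, 3, 4, 5].
Step 2: list() collects all values.
Therefore out = [0, 1, 2, 3, 4, 5].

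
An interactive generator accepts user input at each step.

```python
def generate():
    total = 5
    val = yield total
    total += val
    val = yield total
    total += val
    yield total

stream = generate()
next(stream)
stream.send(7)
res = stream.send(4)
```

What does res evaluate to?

Step 1: next() -> yield total=5.
Step 2: send(7) -> val=7, total = 5+7 = 12, yield 12.
Step 3: send(4) -> val=4, total = 12+4 = 16, yield 16.
Therefore res = 16.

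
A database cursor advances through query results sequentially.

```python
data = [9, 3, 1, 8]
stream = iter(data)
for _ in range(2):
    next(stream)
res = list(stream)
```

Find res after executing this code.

Step 1: Create iterator over [9, 3, 1, 8].
Step 2: Advance 2 positions (consuming [9, 3]).
Step 3: list() collects remaining elements: [1, 8].
Therefore res = [1, 8].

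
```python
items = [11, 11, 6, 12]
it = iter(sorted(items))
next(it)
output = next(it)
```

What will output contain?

Step 1: sorted([11, 11, 6, 12]) = [6, 11, 11, 12].
Step 2: Create iterator and skip 1 elements.
Step 3: next() returns 11.
Therefore output = 11.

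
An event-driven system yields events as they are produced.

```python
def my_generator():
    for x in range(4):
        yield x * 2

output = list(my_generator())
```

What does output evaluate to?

Step 1: For each x in range(4), yield x * 2:
  x=0: yield 0 * 2 = 0
  x=1: yield 1 * 2 = 2
  x=2: yield 2 * 2 = 4
  x=3: yield 3 * 2 = 6
Therefore output = [0, 2, 4, 6].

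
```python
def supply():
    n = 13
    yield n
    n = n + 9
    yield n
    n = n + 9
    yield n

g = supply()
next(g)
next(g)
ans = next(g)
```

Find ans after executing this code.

Step 1: Trace through generator execution:
  Yield 1: n starts at 13, yield 13
  Yield 2: n = 13 + 9 = 22, yield 22
  Yield 3: n = 22 + 9 = 31, yield 31
Step 2: First next() gets 13, second next() gets the second value, third next() yields 31.
Therefore ans = 31.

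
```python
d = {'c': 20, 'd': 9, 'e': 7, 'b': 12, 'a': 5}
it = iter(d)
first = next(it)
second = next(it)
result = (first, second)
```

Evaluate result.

Step 1: iter(d) iterates over keys: ['c', 'd', 'e', 'b', 'a'].
Step 2: first = next(it) = 'c', second = next(it) = 'd'.
Therefore result = ('c', 'd').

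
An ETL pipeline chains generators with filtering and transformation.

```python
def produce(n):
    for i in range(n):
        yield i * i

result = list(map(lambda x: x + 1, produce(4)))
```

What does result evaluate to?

Step 1: produce(4) yields squares: [0, 1, 4, 9].
Step 2: map adds 1 to each: [1, 2, 5, 10].
Therefore result = [1, 2, 5, 10].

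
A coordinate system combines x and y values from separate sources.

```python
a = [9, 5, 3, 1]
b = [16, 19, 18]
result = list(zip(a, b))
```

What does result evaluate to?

Step 1: zip stops at shortest (len(a)=4, len(b)=3):
  Index 0: (9, 16)
  Index 1: (5, 19)
  Index 2: (3, 18)
Step 2: Last element of a (1) has no pair, dropped.
Therefore result = [(9, 16), (5, 19), (3, 18)].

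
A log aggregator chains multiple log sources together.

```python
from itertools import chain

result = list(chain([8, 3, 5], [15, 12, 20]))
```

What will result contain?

Step 1: chain() concatenates iterables: [8, 3, 5] + [15, 12, 20].
Therefore result = [8, 3, 5, 15, 12, 20].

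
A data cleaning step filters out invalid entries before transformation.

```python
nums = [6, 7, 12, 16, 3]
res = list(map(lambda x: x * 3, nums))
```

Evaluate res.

Step 1: Apply lambda x: x * 3 to each element:
  6 -> 18
  7 -> 21
  12 -> 36
  16 -> 48
  3 -> 9
Therefore res = [18, 21, 36, 48, 9].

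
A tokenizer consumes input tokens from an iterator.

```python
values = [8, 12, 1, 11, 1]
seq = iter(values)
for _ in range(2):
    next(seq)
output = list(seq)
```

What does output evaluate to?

Step 1: Create iterator over [8, 12, 1, 11, 1].
Step 2: Advance 2 positions (consuming [8, 12]).
Step 3: list() collects remaining elements: [1, 11, 1].
Therefore output = [1, 11, 1].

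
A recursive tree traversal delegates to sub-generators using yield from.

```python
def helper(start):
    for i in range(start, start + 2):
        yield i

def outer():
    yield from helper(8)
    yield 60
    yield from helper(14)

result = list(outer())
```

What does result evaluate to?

Step 1: outer() delegates to helper(8):
  yield 8
  yield 9
Step 2: yield 60
Step 3: Delegates to helper(14):
  yield 14
  yield 15
Therefore result = [8, 9, 60, 14, 15].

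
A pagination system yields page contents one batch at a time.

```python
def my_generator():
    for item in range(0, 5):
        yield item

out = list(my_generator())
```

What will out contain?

Step 1: The generator yields each value from range(0, 5).
Step 2: list() consumes all yields: [0, 1, 2, 3, 4].
Therefore out = [0, 1, 2, 3, 4].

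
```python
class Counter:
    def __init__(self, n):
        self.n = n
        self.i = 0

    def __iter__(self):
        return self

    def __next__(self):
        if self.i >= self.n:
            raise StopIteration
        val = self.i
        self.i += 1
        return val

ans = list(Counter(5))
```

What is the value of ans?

Step 1: Counter(5) creates an iterator counting 0 to 4.
Step 2: list() consumes all values: [0, 1, 2, 3, 4].
Therefore ans = [0, 1, 2, 3, 4].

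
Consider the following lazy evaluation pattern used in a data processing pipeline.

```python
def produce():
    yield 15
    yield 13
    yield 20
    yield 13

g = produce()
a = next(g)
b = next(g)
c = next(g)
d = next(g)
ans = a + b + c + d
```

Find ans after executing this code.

Step 1: Create generator and consume all values:
  a = next(g) = 15
  b = next(g) = 13
  c = next(g) = 20
  d = next(g) = 13
Step 2: ans = 15 + 13 + 20 + 13 = 61.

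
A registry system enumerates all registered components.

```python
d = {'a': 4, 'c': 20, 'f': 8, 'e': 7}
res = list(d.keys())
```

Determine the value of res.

Step 1: d.keys() returns the dictionary keys in insertion order.
Therefore res = ['a', 'c', 'f', 'e'].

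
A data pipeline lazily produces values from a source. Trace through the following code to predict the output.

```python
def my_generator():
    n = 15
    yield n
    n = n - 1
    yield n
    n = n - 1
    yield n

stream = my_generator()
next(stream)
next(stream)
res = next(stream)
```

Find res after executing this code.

Step 1: Trace through generator execution:
  Yield 1: n starts at 15, yield 15
  Yield 2: n = 15 - 1 = 14, yield 14
  Yield 3: n = 14 - 1 = 13, yield 13
Step 2: First next() gets 15, second next() gets the second value, third next() yields 13.
Therefore res = 13.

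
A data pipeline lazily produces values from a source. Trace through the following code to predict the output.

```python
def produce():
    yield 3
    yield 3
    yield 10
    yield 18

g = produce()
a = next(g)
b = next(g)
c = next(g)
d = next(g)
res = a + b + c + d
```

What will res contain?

Step 1: Create generator and consume all values:
  a = next(g) = 3
  b = next(g) = 3
  c = next(g) = 10
  d = next(g) = 18
Step 2: res = 3 + 3 + 10 + 18 = 34.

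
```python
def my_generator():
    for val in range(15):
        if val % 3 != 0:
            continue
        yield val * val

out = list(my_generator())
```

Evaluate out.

Step 1: Only yield val**2 when val is divisible by 3:
  val=0: 0 % 3 == 0, yield 0**2 = 0
  val=3: 3 % 3 == 0, yield 3**2 = 9
  val=6: 6 % 3 == 0, yield 6**2 = 36
  val=9: 9 % 3 == 0, yield 9**2 = 81
  val=12: 12 % 3 == 0, yield 12**2 = 144
Therefore out = [0, 9, 36, 81, 144].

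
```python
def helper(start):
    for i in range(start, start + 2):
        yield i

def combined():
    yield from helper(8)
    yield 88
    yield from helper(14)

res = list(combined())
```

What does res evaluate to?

Step 1: combined() delegates to helper(8):
  yield 8
  yield 9
Step 2: yield 88
Step 3: Delegates to helper(14):
  yield 14
  yield 15
Therefore res = [8, 9, 88, 14, 15].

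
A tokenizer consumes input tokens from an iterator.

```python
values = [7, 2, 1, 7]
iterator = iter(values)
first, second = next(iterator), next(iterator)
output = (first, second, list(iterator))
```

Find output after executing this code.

Step 1: Create iterator over [7, 2, 1, 7].
Step 2: first = 7, second = 2.
Step 3: Remaining elements: [1, 7].
Therefore output = (7, 2, [1, 7]).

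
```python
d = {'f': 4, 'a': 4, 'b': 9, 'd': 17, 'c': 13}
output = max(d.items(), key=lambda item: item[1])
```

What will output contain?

Step 1: Find item with maximum value:
  ('f', 4)
  ('a', 4)
  ('b', 9)
  ('d', 17)
  ('c', 13)
Step 2: Maximum value is 17 at key 'd'.
Therefore output = ('d', 17).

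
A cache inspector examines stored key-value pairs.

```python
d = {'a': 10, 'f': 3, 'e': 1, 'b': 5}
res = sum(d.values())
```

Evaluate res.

Step 1: d.values() = [10, 3, 1, 5].
Step 2: sum = 19.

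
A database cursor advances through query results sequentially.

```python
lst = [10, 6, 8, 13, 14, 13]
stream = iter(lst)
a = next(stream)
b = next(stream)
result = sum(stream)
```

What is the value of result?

Step 1: Create iterator over [10, 6, 8, 13, 14, 13].
Step 2: a = next() = 10, b = next() = 6.
Step 3: sum() of remaining [8, 13, 14, 13] = 48.
Therefore result = 48.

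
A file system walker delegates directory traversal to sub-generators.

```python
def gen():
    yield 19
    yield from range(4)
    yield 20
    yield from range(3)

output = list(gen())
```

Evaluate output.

Step 1: Trace yields in order:
  yield 19
  yield 0
  yield 1
  yield 2
  yield 3
  yield 20
  yield 0
  yield 1
  yield 2
Therefore output = [19, 0, 1, 2, 3, 20, 0, 1, 2].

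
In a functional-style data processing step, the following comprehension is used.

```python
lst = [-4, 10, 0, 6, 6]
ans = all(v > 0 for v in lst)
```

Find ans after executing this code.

Step 1: Check v > 0 for each element in [-4, 10, 0, 6, 6]:
  -4 > 0: False
  10 > 0: True
  0 > 0: False
  6 > 0: True
  6 > 0: True
Step 2: all() returns False.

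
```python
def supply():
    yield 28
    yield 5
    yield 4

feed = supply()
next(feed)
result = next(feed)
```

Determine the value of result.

Step 1: supply() creates a generator.
Step 2: next(feed) yields 28 (consumed and discarded).
Step 3: next(feed) yields 5, assigned to result.
Therefore result = 5.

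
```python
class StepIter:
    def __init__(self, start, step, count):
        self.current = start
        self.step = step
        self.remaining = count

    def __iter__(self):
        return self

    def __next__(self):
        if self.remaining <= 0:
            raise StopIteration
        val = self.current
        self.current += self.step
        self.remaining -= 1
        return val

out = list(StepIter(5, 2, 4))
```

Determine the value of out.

Step 1: StepIter starts at 5, increments by 2, for 4 steps:
  Yield 5, then current += 2
  Yield 7, then current += 2
  Yield 9, then current += 2
  Yield 11, then current += 2
Therefore out = [5, 7, 9, 11].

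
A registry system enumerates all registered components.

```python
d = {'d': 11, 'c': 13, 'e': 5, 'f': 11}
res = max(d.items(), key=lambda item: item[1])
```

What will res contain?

Step 1: Find item with maximum value:
  ('d', 11)
  ('c', 13)
  ('e', 5)
  ('f', 11)
Step 2: Maximum value is 13 at key 'c'.
Therefore res = ('c', 13).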